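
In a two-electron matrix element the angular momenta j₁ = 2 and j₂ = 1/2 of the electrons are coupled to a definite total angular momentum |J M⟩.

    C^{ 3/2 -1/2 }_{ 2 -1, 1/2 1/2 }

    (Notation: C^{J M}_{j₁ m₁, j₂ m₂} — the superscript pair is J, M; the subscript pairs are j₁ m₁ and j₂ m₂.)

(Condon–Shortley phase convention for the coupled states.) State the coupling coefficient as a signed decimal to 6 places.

−√(3/5) ≈ -0.774597

√[4·1!3!0!/5! · 1!3!1!0!1!2!] = √(12/5)
  +(−1)^1/∏(1,0,2,0,1,0)! = -1/2  (running -1/2)
⟨..|..⟩ = √(12/5)·(-1/2) = -0.774597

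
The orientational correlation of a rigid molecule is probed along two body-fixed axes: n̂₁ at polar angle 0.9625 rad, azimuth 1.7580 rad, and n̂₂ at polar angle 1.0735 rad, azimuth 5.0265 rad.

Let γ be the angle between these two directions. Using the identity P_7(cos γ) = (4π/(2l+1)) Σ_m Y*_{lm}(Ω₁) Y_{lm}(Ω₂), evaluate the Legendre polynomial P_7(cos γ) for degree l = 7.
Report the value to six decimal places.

-0.092849

Term-by-term m-sum for l=7 (normalisation 4π/15 = 0.837758):
  m=-7: Y*=0.12109 - 0.03226j  Y=-0.16389 + 0.11899j  product -0.01601 + 0.01970j
  m=-6: Y*=-0.14132 - 0.29437j  Y=0.12700 + 0.39124j  product 0.09722 - 0.09267j
  m=-5: Y*=-0.35685 + 0.26281j  Y=0.37683 + 0.00009j  product -0.13450 + 0.09900j
  m=-4: Y*=0.17351 + 0.16126j  Y=-0.00268 + 0.00824j  product -0.00179 + 0.00100j
  m=-3: Y*=-0.10754 + 0.17091j  Y=0.28032 + 0.20372j  product -0.06496 + 0.02600j
  m=-2: Y*=0.31787 + 0.12491j  Y=0.12255 - 0.08902j  product 0.05008 - 0.01299j
  m=-1: Y*=-0.01207 + 0.06371j  Y=0.08920 + 0.27457j  product -0.01857 + 0.00237j
  m=+0: Y*=0.34745 + 0.00000j  Y=0.19062 + 0.00000j  product 0.06623 + 0.00000j
  m=+1: Y*=0.01207 + 0.06371j  Y=-0.08920 + 0.27457j  product -0.01857 - 0.00237j
  m=+2: Y*=0.31787 - 0.12491j  Y=0.12255 + 0.08902j  product 0.05008 + 0.01299j
  m=+3: Y*=0.10754 + 0.17091j  Y=-0.28032 + 0.20372j  product -0.06496 - 0.02600j
  m=+4: Y*=0.17351 - 0.16126j  Y=-0.00268 - 0.00824j  product -0.00179 - 0.00100j
  m=+5: Y*=0.35685 + 0.26281j  Y=-0.37683 + 0.00009j  product -0.13450 - 0.09900j
  m=+6: Y*=-0.14132 + 0.29437j  Y=0.12700 - 0.39124j  product 0.09722 + 0.09267j
  m=+7: Y*=-0.12109 - 0.03226j  Y=0.16389 + 0.11899j  product -0.01601 - 0.01970j
Total Σ_m = -0.11083 + 0.00000j. Multiply by 0.837758: -0.09285 + 0.00000j. P_7(cos γ) = -0.092849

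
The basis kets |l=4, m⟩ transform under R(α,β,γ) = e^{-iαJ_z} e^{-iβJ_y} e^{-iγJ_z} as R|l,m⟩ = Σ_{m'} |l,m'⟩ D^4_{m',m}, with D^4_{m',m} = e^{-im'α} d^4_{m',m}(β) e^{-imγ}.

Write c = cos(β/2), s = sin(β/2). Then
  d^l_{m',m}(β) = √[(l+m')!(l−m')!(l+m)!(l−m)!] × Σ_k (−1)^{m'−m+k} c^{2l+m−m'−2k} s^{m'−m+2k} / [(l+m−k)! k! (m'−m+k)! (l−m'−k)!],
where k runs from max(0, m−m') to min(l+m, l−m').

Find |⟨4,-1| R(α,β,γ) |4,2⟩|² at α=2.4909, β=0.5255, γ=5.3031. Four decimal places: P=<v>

D^4_{-1,2}(2.4909,0.5255,5.3031) = e^{-i·-1·2.4909}·d^4_{-1,2}(0.5255)·e^{-i·2·5.3031}. Compute d first:
With c≡cos(β/2)=0.965679 and s≡sin(β/2)=0.259737, N=[6·120·720·2]^{1/2}=1018.233765
k∈{3,4,5} keeps every argument non-negative
  k=3: (−1)^0·1018.2338/(72)·0.9657^5·0.2597^3 = +0.208105
  k=4: (−1)^1·1018.2338/(48)·0.9657^3·0.2597^5 = -0.022583
  k=5: (−1)^2·1018.2338/(240)·0.9657^1·0.2597^7 = +0.000327
d^4_{-1,2}(0.5255) = +0.208105 -0.022583 +0.000327 = +0.185849
|D^4_{-1,2}|² = |d^4_{-1,2}(β)|² = (+0.185849)² = 0.034540 (the z-rotation phases have unit modulus)

P=0.0345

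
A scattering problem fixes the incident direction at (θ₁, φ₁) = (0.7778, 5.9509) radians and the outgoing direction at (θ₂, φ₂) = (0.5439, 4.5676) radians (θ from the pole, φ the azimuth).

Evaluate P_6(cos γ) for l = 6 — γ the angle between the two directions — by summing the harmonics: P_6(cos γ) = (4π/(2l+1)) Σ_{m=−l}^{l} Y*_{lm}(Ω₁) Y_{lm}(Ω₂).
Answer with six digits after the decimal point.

-0.051432

Summing Y*_{l m}(θ₁,φ₁)·Y_{l m}(θ₂,φ₂) over m ∈ [−6, 6]; prefactor 4π/(2·6+1) = 0.966644:
  m=-6: Y*=-0.023671-0.052593i  Y=-0.005991-0.007082i  product -0.000231+0.000483i
  m=-5: Y*=-0.018359-0.202017i  Y=-0.035194+0.039809i  product +0.008688+0.006379i
  m=-4: Y*=+0.094887-0.384982i  Y=+0.151047+0.098779i  product +0.052361-0.048778i
  m=-3: Y*=+0.224936-0.347906i  Y=+0.164292-0.354141i  product -0.086253-0.136817i
  m=-2: Y*=+0.046189-0.036187i  Y=-0.460782-0.137291i  product -0.026251+0.010333i
  m=-1: Y*=-0.335912+0.115917i  Y=-0.019114+0.131086i  product -0.008775-0.046249i
  m=+0: Y*=-0.168605-0.000000i  Y=-0.401611+0.000000i  product +0.067714+0.000000i
  m=+1: Y*=+0.335912+0.115917i  Y=+0.019114+0.131086i  product -0.008775+0.046249i
  m=+2: Y*=+0.046189+0.036187i  Y=-0.460782+0.137291i  product -0.026251-0.010333i
  m=+3: Y*=-0.224936-0.347906i  Y=-0.164292-0.354141i  product -0.086253+0.136817i
  m=+4: Y*=+0.094887+0.384982i  Y=+0.151047-0.098779i  product +0.052361+0.048778i
  m=+5: Y*=+0.018359-0.202017i  Y=+0.035194+0.039809i  product +0.008688-0.006379i
  m=+6: Y*=-0.023671+0.052593i  Y=-0.005991+0.007082i  product -0.000231-0.000483i
Accumulated sum -0.053207-0.000000i; after 4π/(2l+1) scaling, -0.051432-0.000000i ⇒ P_6 = -0.051432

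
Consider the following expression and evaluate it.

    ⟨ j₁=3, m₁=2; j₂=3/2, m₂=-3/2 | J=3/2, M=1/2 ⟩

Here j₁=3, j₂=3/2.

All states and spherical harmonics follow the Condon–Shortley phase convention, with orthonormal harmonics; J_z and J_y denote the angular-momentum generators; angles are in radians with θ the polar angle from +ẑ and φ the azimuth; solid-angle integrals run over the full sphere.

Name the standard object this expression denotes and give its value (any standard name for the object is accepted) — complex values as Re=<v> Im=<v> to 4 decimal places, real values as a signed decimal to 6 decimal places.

This is a Clebsch–Gordan (vector-coupling) coefficient.
triangle: 3!×3!×0!/7! = 36/5040
(j±m)!: 5!×1!×0!×3!×2!×1! = 1440
prefactor² = (2J+1)×Δ×N² = 288/7
  k=0: +1/(0!×3!×1!×0!×2!×0!) = 1/12
Σ = 1/12  ⇒  CG² = 288/7×(1/12)² = 2/7
CG = +√(2/7) = +0.534522

Clebsch–Gordan coefficient, +√(2/7) ≈ +0.534522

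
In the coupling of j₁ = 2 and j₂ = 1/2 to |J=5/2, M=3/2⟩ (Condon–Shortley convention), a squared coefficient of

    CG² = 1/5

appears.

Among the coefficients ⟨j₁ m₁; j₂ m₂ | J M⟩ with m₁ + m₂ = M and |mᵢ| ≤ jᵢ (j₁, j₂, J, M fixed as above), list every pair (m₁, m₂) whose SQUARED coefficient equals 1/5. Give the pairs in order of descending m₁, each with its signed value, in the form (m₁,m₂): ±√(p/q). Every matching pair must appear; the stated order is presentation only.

Admissible pairs with m₁+m₂ = M = 3/2: (1,1/2), (2,-1/2)
  (m₁,m₂)=(2,-1/2): CG² = 1/5, CG = +√(1/5)   ← matches the target
  (m₁,m₂)=(1,1/2): CG² = 4/5, CG = +√(4/5)
Pairs with CG² = 1/5: (2,-1/2): +√(1/5)

(2,-1/2): +√(1/5)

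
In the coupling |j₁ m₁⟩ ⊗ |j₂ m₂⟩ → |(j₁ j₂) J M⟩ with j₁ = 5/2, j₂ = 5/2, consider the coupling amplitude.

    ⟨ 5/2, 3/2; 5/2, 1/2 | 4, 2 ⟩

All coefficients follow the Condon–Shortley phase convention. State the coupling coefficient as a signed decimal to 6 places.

+0.422577

j₁+j₂−J=1  J+j₁−j₂=4  J−j₁+j₂=4  j₁+j₂+J+1=10
(j₁±m₁, j₂±m₂, J±M) = (4,1,3,2,6,2)
P² = 20736/35
sum k=0..1:
  [0] +1/36 = 1/36
  [1] −1/96 = -1/96
S = 5/288
C² = P²·S² = 5/28 ; C = +0.422577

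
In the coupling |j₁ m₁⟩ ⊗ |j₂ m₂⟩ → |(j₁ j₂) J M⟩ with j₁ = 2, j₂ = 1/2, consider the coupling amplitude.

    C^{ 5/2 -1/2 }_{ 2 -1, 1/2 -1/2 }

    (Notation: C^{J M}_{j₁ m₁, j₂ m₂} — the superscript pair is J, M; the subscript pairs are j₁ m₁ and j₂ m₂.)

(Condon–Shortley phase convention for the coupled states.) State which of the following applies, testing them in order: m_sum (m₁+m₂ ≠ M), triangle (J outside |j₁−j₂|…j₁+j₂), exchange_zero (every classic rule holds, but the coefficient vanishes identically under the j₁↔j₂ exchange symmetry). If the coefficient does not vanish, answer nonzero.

m_sum

m-sum: m₁+m₂ = -1+(-1/2) = -3/2, M = -1/2  ✗ ⇒ coefficient is 0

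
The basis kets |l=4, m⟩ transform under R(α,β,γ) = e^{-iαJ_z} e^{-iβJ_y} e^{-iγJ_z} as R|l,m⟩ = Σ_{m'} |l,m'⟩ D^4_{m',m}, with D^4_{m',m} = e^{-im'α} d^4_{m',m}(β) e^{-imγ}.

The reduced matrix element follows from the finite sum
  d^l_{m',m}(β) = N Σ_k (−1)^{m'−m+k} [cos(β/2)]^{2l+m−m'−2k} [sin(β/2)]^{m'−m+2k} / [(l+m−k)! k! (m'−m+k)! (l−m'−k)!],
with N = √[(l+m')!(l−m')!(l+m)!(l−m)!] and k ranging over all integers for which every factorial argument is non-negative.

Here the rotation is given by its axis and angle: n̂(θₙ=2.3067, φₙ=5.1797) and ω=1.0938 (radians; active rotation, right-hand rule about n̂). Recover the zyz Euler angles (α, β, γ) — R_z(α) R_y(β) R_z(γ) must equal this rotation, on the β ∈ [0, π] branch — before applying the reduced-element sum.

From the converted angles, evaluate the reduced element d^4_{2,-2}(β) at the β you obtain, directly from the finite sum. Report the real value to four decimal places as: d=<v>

Axis–angle → zyz. n̂ = (sinθₙcosφₙ, sinθₙsinφₙ, cosθₙ) = (+0.333912, -0.661752, -0.671257), ω = 1.0938.
R = I cosω + sinω [n̂]ₓ + (1−cosω) n̂n̂ᵀ gives
  R = [+0.519420, +0.476812, -0.709121; -0.715848, +0.695976, -0.056375; +0.466651, +0.536906, +0.702829]
β = atan2(√(R₁₃²+R₂₃²), R₃₃) = 0.791429; α = atan2(R₂₃, R₁₃) mod 2π = 3.220925; γ = atan2(R₃₂, −R₃₁) mod 2π = 2.286303
d^4_{2,-2}(β=0.7914) via the finite sum:
c=cos(0.791429/2)=0.922721, s=sin(0.791429/2)=0.385468; N=√[720·2·2·720]=1440.000000
k∈{0,1,2} keeps every argument non-negative
  k=0: (−1)^4·1440.0000/(96)·0.9227^4·0.3855^4 = +0.240063
  k=1: (−1)^5·1440.0000/(120)·0.9227^2·0.3855^6 = -0.033516
  k=2: (−1)^6·1440.0000/(1440)·0.9227^0·0.3855^8 = +0.000487
d^4_{2,-2}(0.7914) = +0.240063 -0.033516 +0.000487 = +0.207035

d=0.2070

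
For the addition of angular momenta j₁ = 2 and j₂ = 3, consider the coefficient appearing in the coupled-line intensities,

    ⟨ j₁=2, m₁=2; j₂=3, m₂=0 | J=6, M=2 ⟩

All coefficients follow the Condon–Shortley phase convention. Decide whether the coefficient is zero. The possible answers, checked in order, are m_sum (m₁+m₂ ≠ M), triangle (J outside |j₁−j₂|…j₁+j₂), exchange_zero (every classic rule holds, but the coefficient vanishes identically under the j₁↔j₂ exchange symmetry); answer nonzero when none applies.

m-sum: m₁+m₂ = 2+0 = 2, M = 2  ✓
triangle: need |j₁−j₂| ≤ J ≤ j₁+j₂, i.e. J ∈ [1, 5]; J = 6 is outside ✗ ⇒ coefficient is 0

triangle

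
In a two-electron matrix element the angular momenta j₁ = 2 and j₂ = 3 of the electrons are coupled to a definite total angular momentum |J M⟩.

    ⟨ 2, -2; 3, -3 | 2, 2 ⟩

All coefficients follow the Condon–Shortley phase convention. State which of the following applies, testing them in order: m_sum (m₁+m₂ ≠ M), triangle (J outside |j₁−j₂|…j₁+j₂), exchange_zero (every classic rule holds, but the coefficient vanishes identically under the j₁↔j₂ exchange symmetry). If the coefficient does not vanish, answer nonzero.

m_sum

m-sum: m₁+m₂ = -2+(-3) = -5, M = 2  ✗ ⇒ coefficient is 0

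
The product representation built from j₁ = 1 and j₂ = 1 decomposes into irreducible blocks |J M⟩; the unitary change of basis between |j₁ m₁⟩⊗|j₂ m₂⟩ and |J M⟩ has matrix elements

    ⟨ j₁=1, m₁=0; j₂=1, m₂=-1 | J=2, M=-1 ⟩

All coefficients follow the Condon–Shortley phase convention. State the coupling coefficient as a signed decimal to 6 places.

+√(1/2) ≈ +0.707107

triangle: 0!*2!*2!/5! = 4/120
(j±m)!: 1!*1!*0!*2!*1!*3! = 12
prefactor² = (2J+1)*Δ*N² = 2
  k=0: +1/(0!*0!*1!*0!*1!*2!) = 1/2
Σ = 1/2  ⇒  CG² = 2*(1/2)² = 1/2
CG = +√(1/2) = +0.707107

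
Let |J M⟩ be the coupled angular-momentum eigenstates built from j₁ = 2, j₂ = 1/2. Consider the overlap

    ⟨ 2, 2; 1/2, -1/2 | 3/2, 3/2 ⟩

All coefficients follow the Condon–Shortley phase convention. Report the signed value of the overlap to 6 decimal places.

triangle: 1!*3!*0!/5! = 6/120
(j±m)!: 4!*0!*0!*1!*3!*0! = 144
prefactor² = (2J+1)*Δ*N² = 144/5
  k=0: +1/(0!*1!*0!*0!*3!*0!) = 1/6
Σ = 1/6  ⇒  CG² = 144/5*(1/6)² = 4/5
CG = +√(4/5) = +0.894427

+0.894427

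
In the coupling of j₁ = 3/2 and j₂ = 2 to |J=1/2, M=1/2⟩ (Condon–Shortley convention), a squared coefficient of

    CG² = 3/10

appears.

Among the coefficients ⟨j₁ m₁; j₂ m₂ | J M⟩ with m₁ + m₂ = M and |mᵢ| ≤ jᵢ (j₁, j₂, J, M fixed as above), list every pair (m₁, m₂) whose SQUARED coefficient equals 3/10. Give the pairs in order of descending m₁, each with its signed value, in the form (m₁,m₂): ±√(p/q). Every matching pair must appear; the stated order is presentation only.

(-1/2,1): +√(3/10)

Admissible pairs with m₁+m₂ = M = 1/2: (-3/2,2), (-1/2,1), (1/2,0), (3/2,-1)
  (m₁,m₂)=(3/2,-1): CG² = 1/10, CG = +√(1/10)
  (m₁,m₂)=(1/2,0): CG² = 1/5, CG = −√(1/5)
  (m₁,m₂)=(-1/2,1): CG² = 3/10, CG = +√(3/10)   ← matches the target
  (m₁,m₂)=(-3/2,2): CG² = 2/5, CG = −√(2/5)
Pairs with CG² = 3/10: (-1/2,1): +√(3/10)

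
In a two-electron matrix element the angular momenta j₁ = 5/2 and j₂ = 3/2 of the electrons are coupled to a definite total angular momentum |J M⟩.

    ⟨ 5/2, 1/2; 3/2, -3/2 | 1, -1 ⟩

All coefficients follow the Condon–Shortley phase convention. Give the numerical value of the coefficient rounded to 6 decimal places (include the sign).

j₁+j₂−J=3  J+j₁−j₂=2  J−j₁+j₂=0  j₁+j₂+J+1=6
(j₁±m₁, j₂±m₂, J±M) = (3,2,0,3,0,2)
P² = 36/5
sum k=0..0:
  [0] +1/12 = 1/12
S = 1/12
C² = P²·S² = 1/20 ; C = +0.223607

+0.223607  (= +√(1/20))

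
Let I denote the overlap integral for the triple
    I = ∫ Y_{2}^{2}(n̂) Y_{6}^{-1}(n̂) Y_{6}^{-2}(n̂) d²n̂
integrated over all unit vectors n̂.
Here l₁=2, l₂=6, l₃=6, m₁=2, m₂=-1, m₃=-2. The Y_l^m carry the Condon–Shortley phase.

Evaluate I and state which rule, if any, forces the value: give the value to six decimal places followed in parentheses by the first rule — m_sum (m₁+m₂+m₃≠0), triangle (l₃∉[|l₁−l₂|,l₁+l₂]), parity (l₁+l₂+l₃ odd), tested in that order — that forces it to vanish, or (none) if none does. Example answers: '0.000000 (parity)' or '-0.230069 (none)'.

Σmᵢ = -1 ≠ 0, so the φ-integral vanishes; I = 0

0.000000 (m_sum)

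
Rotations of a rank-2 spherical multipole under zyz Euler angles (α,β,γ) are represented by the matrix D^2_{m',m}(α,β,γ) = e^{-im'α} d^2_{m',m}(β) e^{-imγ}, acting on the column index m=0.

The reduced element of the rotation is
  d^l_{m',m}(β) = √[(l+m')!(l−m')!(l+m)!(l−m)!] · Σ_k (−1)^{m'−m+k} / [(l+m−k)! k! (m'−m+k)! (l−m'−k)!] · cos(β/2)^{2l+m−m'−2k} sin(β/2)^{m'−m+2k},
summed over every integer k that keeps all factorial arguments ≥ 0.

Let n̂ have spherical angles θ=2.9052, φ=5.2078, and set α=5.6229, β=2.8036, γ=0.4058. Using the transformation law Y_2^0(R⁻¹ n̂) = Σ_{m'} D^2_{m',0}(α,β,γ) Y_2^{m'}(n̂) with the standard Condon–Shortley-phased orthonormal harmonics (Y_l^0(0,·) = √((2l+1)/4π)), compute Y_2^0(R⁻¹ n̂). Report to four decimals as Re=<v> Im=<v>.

Re=0.6087 Im=0.0000

Need the full column D^2_{m',0} for m'=−2..2 at α=5.6229, β=2.8036, γ=0.4058.
cos(β/2)=0.168193, sin(β/2)=0.985754
d^2_{-2,0}: single k=2 term ⇒ +0.067333;  D = +0.016673-0.065236i
d^2_{-1,0}: k∈[1..2] ⇒ +0.011489 -0.394629 = -0.383141;  D = -0.302611+0.234996i
d^2_{0,0}: k∈[0..2] ⇒ +0.000800 -0.109955 +0.944222 = +0.835068;  D = +0.835068+0.000000i
d^2_{1,0}: k∈[0..1] ⇒ -0.011489 +0.394629 = +0.383141;  D = +0.302611+0.234996i
d^2_{2,0}: single k=0 term ⇒ +0.067333;  D = +0.016673+0.065236i
Y_2^{m'}(θ=2.9052,φ=5.2078) and Σ D·Y over m':
  (+0.0167-0.0652i)·(-0.0116+0.0177i)  (-0.3026+0.2350i)·(-0.0836-0.1547i)  (+0.8351+0.0000i)·(+0.5789+0.0000i)  (+0.3026+0.2350i)·(+0.0836-0.1547i)  (+0.0167+0.0652i)·(-0.0116-0.0177i)
Y_2^0(R⁻¹ n̂) = +0.608675+0.000000i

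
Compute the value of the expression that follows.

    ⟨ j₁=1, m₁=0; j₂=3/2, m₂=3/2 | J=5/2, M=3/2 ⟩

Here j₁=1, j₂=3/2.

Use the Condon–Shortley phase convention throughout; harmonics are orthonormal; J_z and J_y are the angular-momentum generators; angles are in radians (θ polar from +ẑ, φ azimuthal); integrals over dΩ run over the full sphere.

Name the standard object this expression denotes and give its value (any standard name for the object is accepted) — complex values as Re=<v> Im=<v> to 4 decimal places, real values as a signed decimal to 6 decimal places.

Clebsch–Gordan coefficient, +√(2/5) ≈ +0.632456

This is a Clebsch–Gordan (vector-coupling) coefficient.
j₁+j₂−J=0  J+j₁−j₂=2  J−j₁+j₂=3  j₁+j₂+J+1=6
(j₁±m₁, j₂±m₂, J±M) = (1,1,3,0,4,1)
P² = 72/5
sum k=0..0:
  [0] +1/6 = 1/6
S = 1/6
C² = P²·S² = 2/5 ; C = +0.632456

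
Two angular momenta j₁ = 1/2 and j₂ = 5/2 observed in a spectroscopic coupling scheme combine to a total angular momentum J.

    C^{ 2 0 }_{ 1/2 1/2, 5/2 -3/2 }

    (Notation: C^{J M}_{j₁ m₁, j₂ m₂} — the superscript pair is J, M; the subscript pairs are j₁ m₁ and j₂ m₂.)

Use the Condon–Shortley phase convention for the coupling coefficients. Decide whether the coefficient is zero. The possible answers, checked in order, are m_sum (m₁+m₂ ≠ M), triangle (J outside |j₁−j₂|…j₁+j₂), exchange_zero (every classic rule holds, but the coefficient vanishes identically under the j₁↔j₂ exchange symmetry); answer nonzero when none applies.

m-sum: m₁+m₂ = 1/2+(-3/2) = -1, M = 0  ✗ ⇒ coefficient is 0

m_sum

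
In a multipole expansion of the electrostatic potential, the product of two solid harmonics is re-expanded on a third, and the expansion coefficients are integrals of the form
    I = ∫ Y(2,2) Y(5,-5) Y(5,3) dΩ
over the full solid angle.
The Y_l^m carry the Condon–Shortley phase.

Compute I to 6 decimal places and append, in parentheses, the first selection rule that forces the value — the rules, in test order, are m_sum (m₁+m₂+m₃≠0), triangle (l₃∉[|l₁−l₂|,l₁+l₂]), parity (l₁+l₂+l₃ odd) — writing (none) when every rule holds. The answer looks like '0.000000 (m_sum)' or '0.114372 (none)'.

Rules hold: Σm=0, L=12 even, 3≤5≤7.
N = 5·11·11 = 605
Δ = 2!·2!·8!/13! = 1/38610
Racah Σ t=0..2: t=0:+1/2880 t=1:−1/576 t=2:+1/2880 = -1/960
⇒ 3j(2 5 5; 0 0 0)² = 10/429, sgn +1
Racah Σ t=0..0: t=0:+1/161280 = 1/161280
⇒ 3j(2 5 5; 2 -5 3)² = 1/143, sgn +1
4πI² = N·(3j₀)²·(3jₘ)² = 50/507
I = +1·√(0.0986193/4π) = 0.08858824
No selection rule forces the value: the integral is nonzero (none).

0.088588 (none)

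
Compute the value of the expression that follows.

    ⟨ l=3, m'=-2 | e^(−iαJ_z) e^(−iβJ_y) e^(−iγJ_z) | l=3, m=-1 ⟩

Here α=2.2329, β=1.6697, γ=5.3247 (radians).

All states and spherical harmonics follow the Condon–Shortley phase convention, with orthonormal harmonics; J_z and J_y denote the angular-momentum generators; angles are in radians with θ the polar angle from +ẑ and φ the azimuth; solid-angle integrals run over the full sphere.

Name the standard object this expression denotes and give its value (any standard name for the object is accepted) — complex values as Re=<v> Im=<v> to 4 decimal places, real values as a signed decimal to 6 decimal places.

Wigner D-matrix element, Re=0.4291 Im=0.1643

This is a Wigner D-matrix element — the rotation-matrix element ⟨l m'| R(α,β,γ) |l m⟩ in the angular-momentum basis.
Split into d^3_{-2,-1}(β=1.6697) × two z-phases.
Half-angle: c=0.671289, s=0.741196. N=√(1·120·2·24)=75.894664
k: max(0,(-1)−(-2))=1 … min(3+(-1),3−(-2))=2
  k=1: (−1)^0·75.8947/(24)·0.6713^5·0.7412^1 = +0.319507
  k=2: (−1)^1·75.8947/(12)·0.6713^3·0.7412^3 = -0.779035
d^3_{-2,-1}(1.6697) = +0.319507 -0.779035 = -0.459529
Phases: e^{-i·(-2)·2.2329}=-0.244098-0.969751i, e^{-i·(-1)·5.3247}=+0.574760-0.818322i ⇒ D=+0.429138+0.164338i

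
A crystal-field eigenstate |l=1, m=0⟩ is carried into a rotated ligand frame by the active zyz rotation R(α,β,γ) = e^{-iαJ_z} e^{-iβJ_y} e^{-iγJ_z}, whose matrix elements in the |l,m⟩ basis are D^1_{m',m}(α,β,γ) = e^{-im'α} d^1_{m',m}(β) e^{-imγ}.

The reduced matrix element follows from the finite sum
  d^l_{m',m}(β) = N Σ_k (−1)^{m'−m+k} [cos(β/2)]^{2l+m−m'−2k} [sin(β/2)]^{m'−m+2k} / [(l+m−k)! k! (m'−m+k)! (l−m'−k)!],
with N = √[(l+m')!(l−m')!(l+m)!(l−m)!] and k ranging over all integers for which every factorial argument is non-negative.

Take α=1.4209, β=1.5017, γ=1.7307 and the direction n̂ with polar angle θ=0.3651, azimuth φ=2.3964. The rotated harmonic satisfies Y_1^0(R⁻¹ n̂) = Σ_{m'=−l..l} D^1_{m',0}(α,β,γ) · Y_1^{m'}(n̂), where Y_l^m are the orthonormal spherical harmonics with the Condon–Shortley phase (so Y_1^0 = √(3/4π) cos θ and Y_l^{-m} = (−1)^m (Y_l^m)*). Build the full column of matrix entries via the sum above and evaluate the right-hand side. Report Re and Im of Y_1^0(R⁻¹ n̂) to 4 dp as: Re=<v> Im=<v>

Need the full column D^1_{m',0} for m'=−1..1 at α=1.4209, β=1.5017, γ=1.7307.
cos(β/2)=0.731109, sin(β/2)=0.682260
d^1_{-1,0}: single k=1 term ⇒ +0.705419;  D = +0.105344+0.697509i
d^1_{0,0}: k∈[0..1] ⇒ +0.534521 -0.465479 = +0.069041;  D = +0.069041+0.000000i
d^1_{1,0}: single k=0 term ⇒ -0.705419;  D = -0.105344+0.697509i
Y_1^{m'}(θ=0.3651,φ=2.3964) and Σ D·Y over m':
  (+0.1053+0.6975i)·(-0.0907-0.0836i)  (+0.0690+0.0000i)·(+0.4564+0.0000i)  (-0.1053+0.6975i)·(+0.0907-0.0836i)
Y_1^0(R⁻¹ n̂) = +0.129102+0.000000i

Re=0.1291 Im=0.0000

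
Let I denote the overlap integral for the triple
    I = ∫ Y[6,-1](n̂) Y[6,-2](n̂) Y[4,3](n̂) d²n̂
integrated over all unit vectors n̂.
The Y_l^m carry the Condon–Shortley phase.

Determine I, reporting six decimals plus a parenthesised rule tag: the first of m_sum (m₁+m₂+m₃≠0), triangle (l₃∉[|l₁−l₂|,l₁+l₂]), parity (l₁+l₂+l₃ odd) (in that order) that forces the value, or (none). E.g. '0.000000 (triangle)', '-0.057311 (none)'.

-0.039511 (none)

Rules hold: Σm=0, L=16 even, 0≤4≤12.
N = 13·13·9 = 1521
Δ = 8!·4!·4!/17! = 1/15315300
Racah Σ t=2..6: t=2:+1/829440 t=3:−1/25920 t=4:+1/9216 t=5:−1/25920 t=6:+1/829440 = 7/207360
⇒ 3j(6 6 4; 0 0 0)² = 28/2431, sgn +1
Racah Σ t=3..4: t=3:−1/103680 t=4:+1/82944 = 1/414720
⇒ 3j(6 6 4; -1 -2 3)² = 49/43758, sgn -1
4πI² = N·(3j₀)²·(3jₘ)² = 686/34969
I = -1·√(0.0196174/4π) = -0.03951077
No selection rule forces the value: the integral is nonzero (none).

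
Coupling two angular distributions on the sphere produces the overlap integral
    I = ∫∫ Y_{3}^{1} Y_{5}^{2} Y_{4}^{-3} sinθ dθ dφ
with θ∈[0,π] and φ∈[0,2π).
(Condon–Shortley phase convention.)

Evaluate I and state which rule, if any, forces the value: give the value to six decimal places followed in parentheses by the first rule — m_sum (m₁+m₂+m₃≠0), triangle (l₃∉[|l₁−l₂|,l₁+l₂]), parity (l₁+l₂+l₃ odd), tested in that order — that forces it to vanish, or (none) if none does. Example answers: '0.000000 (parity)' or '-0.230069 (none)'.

m-sum 0 ✓  L=12 even ✓  2≤4≤8 ✓
Π(2lᵢ+1) = 7×11×9 = 693
triangle coeff Δ(3,5,4) = 1/180180
Σ_t [1,3]: t=1:−1/576 t=2:+1/144 t=3:−1/576 = 1/288
(3j)²=20/1001 [(3 5 4; 0 0 0)], sign=+1
Σ_t [1,2]: t=1:−1/4320 t=2:+1/960 = 7/8640
(3j)²=343/12870 [(3 5 4; 1 2 -3)], sign=-1
⇒ 4πI² = 686/1859
I = (-1)√(686/1859/(4π)) = -0.17136315
No selection rule forces the value: the integral is nonzero (none).

-0.171363 (none)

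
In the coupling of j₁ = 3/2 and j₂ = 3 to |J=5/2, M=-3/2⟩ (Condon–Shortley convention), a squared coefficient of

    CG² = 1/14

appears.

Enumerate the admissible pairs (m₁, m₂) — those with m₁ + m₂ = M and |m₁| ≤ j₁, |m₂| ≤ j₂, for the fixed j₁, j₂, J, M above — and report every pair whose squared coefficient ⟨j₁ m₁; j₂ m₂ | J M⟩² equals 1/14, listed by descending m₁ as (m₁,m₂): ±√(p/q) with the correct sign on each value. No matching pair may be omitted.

Admissible pairs with m₁+m₂ = M = -3/2: (-3/2,0), (-1/2,-1), (1/2,-2), (3/2,-3)
  (m₁,m₂)=(3/2,-3): CG² = 9/28, CG = +√(9/28)
  (m₁,m₂)=(1/2,-2): CG² = 1/14, CG = +√(1/14)   ← matches the target
  (m₁,m₂)=(-1/2,-1): CG² = 7/20, CG = −√(7/20)
  (m₁,m₂)=(-3/2,0): CG² = 9/35, CG = +√(9/35)
Pairs with CG² = 1/14: (1/2,-2): +√(1/14)

(1/2,-2): +√(1/14)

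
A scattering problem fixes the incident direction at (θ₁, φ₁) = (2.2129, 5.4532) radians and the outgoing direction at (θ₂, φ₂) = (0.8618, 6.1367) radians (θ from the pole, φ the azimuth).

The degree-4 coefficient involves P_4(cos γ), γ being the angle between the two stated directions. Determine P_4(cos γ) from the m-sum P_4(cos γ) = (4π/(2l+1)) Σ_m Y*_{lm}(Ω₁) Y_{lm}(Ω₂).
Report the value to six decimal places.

0.350350

Expand P_4 via completeness: Σ_{m} conj(Y_{4,m}) at Ω₁ times Y_{4,m} at Ω₂ —
  m=-4: Y*=-0.17913 + 0.03229j  Y=0.12238 + 0.08122j  product -0.02454 - 0.01060j
  m=-3: Y*=0.30611 + 0.23350j  Y=0.32249 + 0.15161j  product 0.06332 + 0.12171j
  m=-2: Y*=-0.02886 - 0.32280j  Y=0.36298 + 0.10949j  product 0.02487 - 0.12033j
  m=-1: Y*=0.07494 - 0.08194j  Y=-0.00757 - 0.00112j  product -0.00066 + 0.00054j
  m=+0: Y*=-0.34460 + 0.00000j  Y=-0.36261 + 0.00000j  product 0.12495 + 0.00000j
  m=+1: Y*=-0.07494 - 0.08194j  Y=0.00757 - 0.00112j  product -0.00066 - 0.00054j
  m=+2: Y*=-0.02886 + 0.32280j  Y=0.36298 - 0.10949j  product 0.02487 + 0.12033j
  m=+3: Y*=-0.30611 + 0.23350j  Y=-0.32249 + 0.15161j  product 0.06332 - 0.12171j
  m=+4: Y*=-0.17913 - 0.03229j  Y=0.12238 - 0.08122j  product -0.02454 + 0.01060j
Accumulated sum 0.25092 - 0.00000j; after 4π/(2l+1) scaling, 0.35035 - 0.00000j ⇒ P_4 = 0.350350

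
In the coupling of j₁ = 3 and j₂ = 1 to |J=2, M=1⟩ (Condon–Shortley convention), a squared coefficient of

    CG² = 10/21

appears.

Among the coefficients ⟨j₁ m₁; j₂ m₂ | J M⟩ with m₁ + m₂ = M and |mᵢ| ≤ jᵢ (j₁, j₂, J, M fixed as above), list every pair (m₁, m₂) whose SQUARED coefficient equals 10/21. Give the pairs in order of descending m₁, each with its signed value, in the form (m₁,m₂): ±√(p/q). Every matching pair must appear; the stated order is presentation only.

Admissible pairs with m₁+m₂ = M = 1: (0,1), (1,0), (2,-1)
  (m₁,m₂)=(2,-1): CG² = 10/21, CG = +√(10/21)   ← matches the target
  (m₁,m₂)=(1,0): CG² = 8/21, CG = −√(8/21)
  (m₁,m₂)=(0,1): CG² = 1/7, CG = +√(1/7)
Pairs with CG² = 10/21: (2,-1): +√(10/21)

(2,-1): +√(10/21)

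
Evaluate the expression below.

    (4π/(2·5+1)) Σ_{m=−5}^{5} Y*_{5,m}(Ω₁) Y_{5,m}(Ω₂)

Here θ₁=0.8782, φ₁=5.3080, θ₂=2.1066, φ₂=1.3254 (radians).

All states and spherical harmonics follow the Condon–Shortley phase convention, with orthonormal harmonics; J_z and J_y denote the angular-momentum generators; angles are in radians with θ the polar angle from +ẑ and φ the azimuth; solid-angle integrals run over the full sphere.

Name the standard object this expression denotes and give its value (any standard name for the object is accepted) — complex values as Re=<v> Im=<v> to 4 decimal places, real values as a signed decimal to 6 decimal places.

This sum is the spherical-harmonic addition theorem: it equals the Legendre polynomial P_l(cos γ) of the angle γ between the two directions.
Term-by-term m-sum for l=5 (normalisation 4π/11 = 1.142397):
  term(m=-5) = +0.013281+0.023892i   from Y*(Ω₁)=+0.020400+0.123625i, Y(Ω₂)=+0.205393-0.073538i
  term(m=-4) = +0.131343+0.029707i   from Y*(Ω₁)=-0.238484+0.226281i, Y(Ω₂)=-0.227624-0.340543i
  term(m=-3) = +0.101506-0.072247i   from Y*(Ω₁)=-0.411161-0.090234i, Y(Ω₂)=-0.198742+0.219331i
  term(m=-2) = -0.002215+0.019833i   from Y*(Ω₁)=-0.053004-0.132869i, Y(Ω₂)=-0.123036-0.065752i
  term(m=-1) = -0.067332-0.075270i   from Y*(Ω₁)=-0.168303+0.248340i, Y(Ω₂)=-0.081783+0.326552i
  term(m=+0) = +0.014155+0.000000i   from Y*(Ω₁)=-0.229090-0.000000i, Y(Ω₂)=-0.061789+0.000000i
  term(m=+1) = -0.067332+0.075270i   from Y*(Ω₁)=+0.168303+0.248340i, Y(Ω₂)=+0.081783+0.326552i
  term(m=+2) = -0.002215-0.019833i   from Y*(Ω₁)=-0.053004+0.132869i, Y(Ω₂)=-0.123036+0.065752i
  term(m=+3) = +0.101506+0.072247i   from Y*(Ω₁)=+0.411161-0.090234i, Y(Ω₂)=+0.198742+0.219331i
  term(m=+4) = +0.131343-0.029707i   from Y*(Ω₁)=-0.238484-0.226281i, Y(Ω₂)=-0.227624+0.340543i
  term(m=+5) = +0.013281-0.023892i   from Y*(Ω₁)=-0.020400+0.123625i, Y(Ω₂)=-0.205393-0.073538i
Accumulated sum +0.367322+0.000000i; after 4π/(2l+1) scaling, +0.419628+0.000000i ⇒ P_5 = 0.419628

Legendre polynomial (addition theorem), +0.419628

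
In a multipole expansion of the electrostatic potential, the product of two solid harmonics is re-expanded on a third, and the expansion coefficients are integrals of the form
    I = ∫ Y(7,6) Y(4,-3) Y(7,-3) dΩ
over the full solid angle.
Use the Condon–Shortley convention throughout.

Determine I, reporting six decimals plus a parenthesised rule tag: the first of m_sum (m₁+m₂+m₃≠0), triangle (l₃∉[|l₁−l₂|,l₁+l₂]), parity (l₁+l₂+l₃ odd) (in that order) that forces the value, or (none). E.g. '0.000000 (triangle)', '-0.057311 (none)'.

m-sum 0 ✓  L=18 even ✓  3≤7≤11 ✓
Π(2lᵢ+1) = 15×9×15 = 2025
triangle coeff Δ(7,4,7) = 1/58198140
Σ_t [0,4]: t=0:+1/17418240 t=1:−1/622080 t=2:+1/230400 t=3:−1/622080 t=4:+1/17418240 = 1/806400
(3j)²=2268/230945 [(7 4 7; 0 0 0)], sign=-1
Σ_t [0,1]: t=0:+1/52254720 t=1:−1/522547200 = 1/58060800
(3j)²=9/646 [(7 4 7; 6 -3 -3)], sign=+1
⇒ 4πI² = 4133430/14919047
I = (-1)√(4133430/14919047/(4π)) = -0.14848406
No selection rule forces the value: the integral is nonzero (none).

-0.148484 (none)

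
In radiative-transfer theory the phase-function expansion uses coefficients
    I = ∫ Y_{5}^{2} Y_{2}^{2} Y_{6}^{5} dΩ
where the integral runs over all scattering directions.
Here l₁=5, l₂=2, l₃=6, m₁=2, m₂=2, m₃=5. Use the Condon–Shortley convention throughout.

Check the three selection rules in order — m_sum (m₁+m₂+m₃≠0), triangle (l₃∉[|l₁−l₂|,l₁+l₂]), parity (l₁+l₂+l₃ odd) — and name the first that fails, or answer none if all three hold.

azimuthal sum: 2 + 2 + 5 = 9  ✗
3 ≤ 6 ≤ 7 (triangle on l)
L = 5 + 2 + 6 = 13 (odd)

m_sum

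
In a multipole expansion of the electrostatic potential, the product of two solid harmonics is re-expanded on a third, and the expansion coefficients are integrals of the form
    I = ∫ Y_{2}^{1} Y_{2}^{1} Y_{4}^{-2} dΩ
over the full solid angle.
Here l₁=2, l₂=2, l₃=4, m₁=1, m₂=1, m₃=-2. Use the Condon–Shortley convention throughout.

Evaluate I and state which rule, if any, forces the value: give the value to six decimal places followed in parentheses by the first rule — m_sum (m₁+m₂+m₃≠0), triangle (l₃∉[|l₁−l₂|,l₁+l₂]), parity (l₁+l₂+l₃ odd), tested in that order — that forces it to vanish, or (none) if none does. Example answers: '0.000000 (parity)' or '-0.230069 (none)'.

0.254875 (none)

Checks pass: Σm=0; 8 even; l₃=4∈[0,4].
(2·2+1)(2·2+1)(2·4+1) = 225
Δ: 0! 4! 4! / 9! → 1/630
sum: t=0:+1/16 = 1/16
3j²(2 2 4; 0 0 0) = Δ·Π!·Σ² = 2/35  (sign +1)
sum: t=0:+1/36 = 1/36
3j²(2 2 4; 1 1 -2) = Δ·Π!·Σ² = 4/63  (sign +1)
combine: 4πI² = 225·2/35·4/63 = 40/49
take √, sign +1: I = 0.25487487
No selection rule forces the value: the integral is nonzero (none).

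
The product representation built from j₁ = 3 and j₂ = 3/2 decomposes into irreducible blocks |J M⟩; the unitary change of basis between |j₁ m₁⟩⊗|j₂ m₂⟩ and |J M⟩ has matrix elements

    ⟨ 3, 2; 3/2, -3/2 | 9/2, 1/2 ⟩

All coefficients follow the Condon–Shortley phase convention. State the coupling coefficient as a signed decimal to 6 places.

+√(1/21) = +0.218218

√[10·0!6!3!/10! · 5!1!0!3!5!4!] = √(172800/7)
  +(−1)^0/∏(0,0,1,0,5,3)! = 1/720  (running 1/720)
⟨..|..⟩ = √(172800/7)·(1/720) = +0.218218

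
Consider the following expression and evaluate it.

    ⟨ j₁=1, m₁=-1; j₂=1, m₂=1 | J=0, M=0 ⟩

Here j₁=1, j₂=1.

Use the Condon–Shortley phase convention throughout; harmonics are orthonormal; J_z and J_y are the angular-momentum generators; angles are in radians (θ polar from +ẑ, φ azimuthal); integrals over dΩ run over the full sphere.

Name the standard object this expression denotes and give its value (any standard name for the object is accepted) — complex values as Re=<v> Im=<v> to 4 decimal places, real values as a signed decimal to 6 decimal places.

This is a Clebsch–Gordan (vector-coupling) coefficient.
triangle: 2!·0!·0!/3! = 2/6
(j±m)!: 0!·2!·2!·0!·0!·0! = 4
prefactor² = (2J+1)·Δ·N² = 4/3
  k=2: +1/(2!·0!·0!·0!·0!·0!) = 1/2
Σ = 1/2  ⇒  CG² = 4/3·(1/2)² = 1/3
CG = +√(1/3) = +0.577350

Clebsch–Gordan coefficient, +√(1/3) ≈ +0.577350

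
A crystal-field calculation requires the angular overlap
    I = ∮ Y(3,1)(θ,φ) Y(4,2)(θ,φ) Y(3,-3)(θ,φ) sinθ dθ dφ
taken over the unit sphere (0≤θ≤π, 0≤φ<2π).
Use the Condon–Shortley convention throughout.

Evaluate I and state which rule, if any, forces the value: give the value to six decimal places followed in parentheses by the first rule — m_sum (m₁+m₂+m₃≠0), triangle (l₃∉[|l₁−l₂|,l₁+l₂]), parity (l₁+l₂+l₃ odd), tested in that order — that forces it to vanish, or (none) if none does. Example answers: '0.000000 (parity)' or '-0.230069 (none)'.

-0.188451 (none)

m-sum 0 ✓  L=10 even ✓  1≤3≤7 ✓
Π(2lᵢ+1) = 7×9×7 = 441
triangle coeff Δ(3,4,3) = 1/34650
Σ_t [1,3]: t=1:−1/72 t=2:+1/16 t=3:−1/72 = 5/144
(3j)²=2/77 [(3 4 3; 0 0 0)], sign=-1
Σ_t [2,2]: t=2:+1/192 = 1/192
(3j)²=3/77 [(3 4 3; 1 2 -3)], sign=+1
⇒ 4πI² = 54/121
I = (-1)√(54/121/(4π)) = -0.18845135
No selection rule forces the value: the integral is nonzero (none).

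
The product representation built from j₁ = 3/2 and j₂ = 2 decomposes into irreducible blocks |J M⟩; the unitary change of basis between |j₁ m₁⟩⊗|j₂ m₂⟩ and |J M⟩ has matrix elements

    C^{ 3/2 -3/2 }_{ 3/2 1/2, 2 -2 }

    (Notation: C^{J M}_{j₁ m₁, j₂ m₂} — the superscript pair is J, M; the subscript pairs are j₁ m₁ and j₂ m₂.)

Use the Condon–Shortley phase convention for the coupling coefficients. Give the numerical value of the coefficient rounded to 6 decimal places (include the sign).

+0.632456

triangle: 2!×1!×2!/6! = 4/720
(j±m)!: 2!×1!×0!×4!×0!×3! = 288
prefactor² = (2J+1)×Δ×N² = 32/5
  k=0: +1/(0!×2!×1!×0!×0!×2!) = 1/4
Σ = 1/4  ⇒  CG² = 32/5×(1/4)² = 2/5
CG = +√(2/5) = +0.632456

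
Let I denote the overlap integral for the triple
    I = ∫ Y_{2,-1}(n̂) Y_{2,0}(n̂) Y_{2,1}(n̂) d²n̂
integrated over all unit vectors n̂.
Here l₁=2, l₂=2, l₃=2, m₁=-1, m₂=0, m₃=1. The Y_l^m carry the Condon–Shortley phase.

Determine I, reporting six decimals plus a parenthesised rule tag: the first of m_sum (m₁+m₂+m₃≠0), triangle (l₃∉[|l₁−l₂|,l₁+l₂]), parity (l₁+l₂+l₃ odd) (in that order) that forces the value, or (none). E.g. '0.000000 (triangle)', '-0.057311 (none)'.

-0.090112 (none)

Checks pass: Σm=0; 6 even; l₃=2∈[0,4].
(2·2+1)(2·2+1)(2·2+1) = 125
Δ: 2! 2! 2! / 7! → 1/630
sum: t=0:+1/8 t=1:−1/1 t=2:+1/8 = -3/4
3j²(2 2 2; 0 0 0) = Δ·Π!·Σ² = 2/35  (sign -1)
sum: t=1:−1/2 t=2:+1/4 = -1/4
3j²(2 2 2; -1 0 1) = Δ·Π!·Σ² = 1/70  (sign +1)
combine: 4πI² = 125·2/35·1/70 = 5/49
take √, sign -1: I = -0.09011188
No selection rule forces the value: the integral is nonzero (none).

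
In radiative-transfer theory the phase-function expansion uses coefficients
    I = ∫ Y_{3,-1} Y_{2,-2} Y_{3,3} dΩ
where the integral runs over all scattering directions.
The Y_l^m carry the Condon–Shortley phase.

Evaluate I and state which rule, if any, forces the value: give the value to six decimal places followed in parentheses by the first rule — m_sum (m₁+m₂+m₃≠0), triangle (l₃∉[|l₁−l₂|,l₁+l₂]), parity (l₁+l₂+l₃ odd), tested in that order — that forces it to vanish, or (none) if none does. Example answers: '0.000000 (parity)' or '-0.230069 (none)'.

0.132981 (none)

Checks pass: Σm=0; 8 even; l₃=3∈[1,5].
(2·3+1)(2·2+1)(2·3+1) = 245
Δ: 2! 4! 2! / 9! → 1/3780
sum: t=0:+1/24 t=1:−1/4 t=2:+1/24 = -1/6
3j²(3 2 3; 0 0 0) = Δ·Π!·Σ² = 4/105  (sign +1)
sum: t=0:+1/96 = 1/96
3j²(3 2 3; -1 -2 3) = Δ·Π!·Σ² = 1/42  (sign +1)
combine: 4πI² = 245·4/105·1/42 = 2/9
take √, sign +1: I = 0.13298076
No selection rule forces the value: the integral is nonzero (none).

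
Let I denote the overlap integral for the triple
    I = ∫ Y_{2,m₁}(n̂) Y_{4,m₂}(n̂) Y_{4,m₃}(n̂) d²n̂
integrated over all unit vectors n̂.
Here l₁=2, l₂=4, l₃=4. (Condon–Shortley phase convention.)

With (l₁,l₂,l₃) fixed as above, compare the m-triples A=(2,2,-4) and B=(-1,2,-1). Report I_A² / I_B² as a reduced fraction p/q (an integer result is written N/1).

l's match ⇒ only the (l;m) 3-j factors differ between A and B.
A: triangle coeff Δ(2,4,4) = 1/13860; Σ_t [0,0]: t=0:+1/2880 = 1/2880; (3j)²=2/165 [(2 4 4; 2 2 -4)], sign=+1
B: triangle coeff Δ(2,4,4) = 1/13860; Σ_t [1,2]: t=1:−1/240 t=2:+1/96 = 1/160; (3j)²=27/1540 [(2 4 4; -1 2 -1)], sign=-1
I_A²/I_B² = (2/165)/(27/1540) = 56/81

56/81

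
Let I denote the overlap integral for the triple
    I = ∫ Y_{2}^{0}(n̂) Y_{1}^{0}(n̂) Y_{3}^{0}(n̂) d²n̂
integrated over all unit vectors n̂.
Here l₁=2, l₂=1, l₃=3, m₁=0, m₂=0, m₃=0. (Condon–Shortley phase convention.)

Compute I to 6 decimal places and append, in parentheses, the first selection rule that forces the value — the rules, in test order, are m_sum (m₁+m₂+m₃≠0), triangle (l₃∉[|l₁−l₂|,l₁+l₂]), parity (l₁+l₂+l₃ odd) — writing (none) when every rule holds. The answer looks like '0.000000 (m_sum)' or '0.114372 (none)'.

Rules hold: Σm=0, L=6 even, 1≤3≤3.
N = 5·3·7 = 105
Δ = 0!·4!·2!/7! = 1/105
Racah Σ t=0..0: t=0:+1/4 = 1/4
⇒ 3j(2 1 3; 0 0 0)² = 3/35, sgn -1
(m-triple is (0,0,0) — same symbol as above.)
4πI² = N·(3j₀)²·(3jₘ)² = 27/35
I = +1·√(0.771429/4π) = 0.24776670
No selection rule forces the value: the integral is nonzero (none).

0.247767 (none)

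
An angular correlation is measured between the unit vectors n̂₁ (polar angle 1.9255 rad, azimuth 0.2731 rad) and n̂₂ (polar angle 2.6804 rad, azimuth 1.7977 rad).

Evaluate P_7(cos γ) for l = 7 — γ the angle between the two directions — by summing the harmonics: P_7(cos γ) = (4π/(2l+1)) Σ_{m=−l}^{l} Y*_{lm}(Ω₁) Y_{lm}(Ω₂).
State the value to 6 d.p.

-0.171872

Term-by-term m-sum for l=7 (normalisation 4π/15 = 0.837758):
  term(m=-7) = -0.00018 + 0.00052j   from Y*(Ω₁)=-0.10661 + 0.30052j, Y(Ω₂)=0.00173 - 0.00003j
  term(m=-6) = -0.00553 - 0.00157j   from Y*(Ω₁)=0.02994 - 0.44087j, Y(Ω₂)=0.00270 - 0.01273j
  term(m=-5) = 0.00209 - 0.00888j   from Y*(Ω₁)=0.03082 + 0.14800j, Y(Ω₂)=-0.05471 - 0.02551j
  term(m=-4) = -0.05309 - 0.00992j   from Y*(Ω₁)=0.12992 + 0.25053j, Y(Ω₂)=-0.11782 + 0.15082j
  term(m=-3) = 0.01488 - 0.10669j   from Y*(Ω₁)=-0.17942 - 0.19202j, Y(Ω₂)=0.25797 + 0.31854j
  term(m=-2) = -0.09438 - 0.00875j   from Y*(Ω₁)=-0.15565 - 0.09462j, Y(Ω₂)=0.46770 - 0.22812j
  term(m=-1) = 0.00235 - 0.05079j   from Y*(Ω₁)=0.27887 + 0.07811j, Y(Ω₂)=-0.03950 - 0.17108j
  term(m=+0) = 0.06257 + 0.00000j   from Y*(Ω₁)=0.15020 + 0.00000j, Y(Ω₂)=0.41656 + 0.00000j
  term(m=+1) = 0.00235 + 0.05079j   from Y*(Ω₁)=-0.27887 + 0.07811j, Y(Ω₂)=0.03950 - 0.17108j
  term(m=+2) = -0.09438 + 0.00875j   from Y*(Ω₁)=-0.15565 + 0.09462j, Y(Ω₂)=0.46770 + 0.22812j
  term(m=+3) = 0.01488 + 0.10669j   from Y*(Ω₁)=0.17942 - 0.19202j, Y(Ω₂)=-0.25797 + 0.31854j
  term(m=+4) = -0.05309 + 0.00992j   from Y*(Ω₁)=0.12992 - 0.25053j, Y(Ω₂)=-0.11782 - 0.15082j
  term(m=+5) = 0.00209 + 0.00888j   from Y*(Ω₁)=-0.03082 + 0.14800j, Y(Ω₂)=0.05471 - 0.02551j
  term(m=+6) = -0.00553 + 0.00157j   from Y*(Ω₁)=0.02994 + 0.44087j, Y(Ω₂)=0.00270 + 0.01273j
  term(m=+7) = -0.00018 - 0.00052j   from Y*(Ω₁)=0.10661 + 0.30052j, Y(Ω₂)=-0.00173 - 0.00003j
Accumulated sum -0.20516 + 0.00000j; after 4π/(2l+1) scaling, -0.17187 + 0.00000j ⇒ P_7 = -0.171872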